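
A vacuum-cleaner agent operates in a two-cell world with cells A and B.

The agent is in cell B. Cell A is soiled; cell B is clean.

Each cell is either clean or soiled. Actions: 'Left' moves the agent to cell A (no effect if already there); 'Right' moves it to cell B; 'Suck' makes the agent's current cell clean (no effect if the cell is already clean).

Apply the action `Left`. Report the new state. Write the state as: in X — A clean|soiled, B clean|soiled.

in A — A soiled, B clean

start: in B — A soiled, B clean
[1] after Left: in A — A soiled, B clean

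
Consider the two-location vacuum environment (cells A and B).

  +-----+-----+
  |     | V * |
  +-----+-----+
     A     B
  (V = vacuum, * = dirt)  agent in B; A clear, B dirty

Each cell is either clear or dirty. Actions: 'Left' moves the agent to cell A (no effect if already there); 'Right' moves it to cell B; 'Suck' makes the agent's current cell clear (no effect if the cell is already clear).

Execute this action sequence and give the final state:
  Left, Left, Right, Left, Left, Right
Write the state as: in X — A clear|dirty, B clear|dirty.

step 1/6 (Left): in A — A clear, B dirty
step 2/6 (Left): in A — A clear, B dirty
step 3/6 (Right): in B — A clear, B dirty
step 4/6 (Left): in A — A clear, B dirty
step 5/6 (Left): in A — A clear, B dirty
step 6/6 (Right): in B — A clear, B dirty

in B — A clear, B dirty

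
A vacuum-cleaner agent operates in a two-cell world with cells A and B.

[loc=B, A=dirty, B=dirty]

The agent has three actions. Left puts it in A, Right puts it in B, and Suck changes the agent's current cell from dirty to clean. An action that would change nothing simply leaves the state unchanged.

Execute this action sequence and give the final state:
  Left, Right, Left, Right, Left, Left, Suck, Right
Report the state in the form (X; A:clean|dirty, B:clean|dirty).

(B; A:clean, B:dirty)

[1] after Left: (A; A:dirty, B:dirty)
[2] after Right: (B; A:dirty, B:dirty)
[3] after Left: (A; A:dirty, B:dirty)
[4] after Right: (B; A:dirty, B:dirty)
[5] after Left: (A; A:dirty, B:dirty)
[6] after Left: (A; A:dirty, B:dirty)
[7] after Suck: (A; A:clean, B:dirty)
[8] after Right: (B; A:clean, B:dirty)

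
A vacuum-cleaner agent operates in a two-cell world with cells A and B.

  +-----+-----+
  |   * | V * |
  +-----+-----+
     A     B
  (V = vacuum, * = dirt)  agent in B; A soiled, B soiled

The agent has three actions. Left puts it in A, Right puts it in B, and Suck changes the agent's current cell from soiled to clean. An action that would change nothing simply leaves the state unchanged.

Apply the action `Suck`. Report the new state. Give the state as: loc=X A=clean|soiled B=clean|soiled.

start: loc=B A=soiled B=soiled
[1] after Suck: loc=B A=soiled B=clean

loc=B A=soiled B=clean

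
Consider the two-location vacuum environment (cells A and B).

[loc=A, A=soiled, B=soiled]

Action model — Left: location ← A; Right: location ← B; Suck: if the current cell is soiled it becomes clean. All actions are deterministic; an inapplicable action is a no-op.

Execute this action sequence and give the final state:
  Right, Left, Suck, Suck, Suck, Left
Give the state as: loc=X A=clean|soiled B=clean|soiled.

step 1/6 (Right): loc=B A=soiled B=soiled
step 2/6 (Left): loc=A A=soiled B=soiled
step 3/6 (Suck): loc=A A=clean B=soiled
step 4/6 (Suck): loc=A A=clean B=soiled
step 5/6 (Suck): loc=A A=clean B=soiled
step 6/6 (Left): loc=A A=clean B=soiled

loc=A A=clean B=soiled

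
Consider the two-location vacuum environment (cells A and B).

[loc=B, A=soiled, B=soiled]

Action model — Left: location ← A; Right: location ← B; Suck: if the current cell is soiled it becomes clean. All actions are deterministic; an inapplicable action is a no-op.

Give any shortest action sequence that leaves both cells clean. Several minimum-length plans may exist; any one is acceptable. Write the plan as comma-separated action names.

Suck, Left, Suck

1. Suck → in B — A soiled, B clean
2. Left → in A — A soiled, B clean
3. Suck → in A — A clean, B clean
min 3: Suck B + move + Suck A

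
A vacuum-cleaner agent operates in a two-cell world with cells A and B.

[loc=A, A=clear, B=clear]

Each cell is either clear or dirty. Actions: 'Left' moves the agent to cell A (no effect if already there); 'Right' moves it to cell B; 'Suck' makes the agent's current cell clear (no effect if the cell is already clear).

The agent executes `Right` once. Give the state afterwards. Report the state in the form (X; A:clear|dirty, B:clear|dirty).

(B; A:clear, B:clear)

start: (A; A:clear, B:clear)
Right (#1): (B; A:clear, B:clear)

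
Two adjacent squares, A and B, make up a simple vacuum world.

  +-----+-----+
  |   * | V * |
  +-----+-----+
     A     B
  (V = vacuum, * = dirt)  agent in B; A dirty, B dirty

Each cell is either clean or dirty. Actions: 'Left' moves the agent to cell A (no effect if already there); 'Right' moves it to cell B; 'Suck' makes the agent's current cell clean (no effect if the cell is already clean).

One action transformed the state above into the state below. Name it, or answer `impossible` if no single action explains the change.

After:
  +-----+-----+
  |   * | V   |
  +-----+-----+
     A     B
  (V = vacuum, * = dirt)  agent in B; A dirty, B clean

Suck

try  Left: loc=A A=dirty B=dirty
try Right: loc=B A=dirty B=dirty
try  Suck: loc=B A=dirty B=clean  ← match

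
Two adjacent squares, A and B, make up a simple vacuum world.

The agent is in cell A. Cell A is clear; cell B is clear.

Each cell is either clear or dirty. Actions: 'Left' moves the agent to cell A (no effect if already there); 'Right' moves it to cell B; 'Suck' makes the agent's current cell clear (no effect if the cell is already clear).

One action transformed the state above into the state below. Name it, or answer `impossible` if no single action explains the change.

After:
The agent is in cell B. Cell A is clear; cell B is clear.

try  Left: in A — A clear, B clear
try Right: in B — A clear, B clear  ← match
try  Suck: in A — A clear, B clear

Right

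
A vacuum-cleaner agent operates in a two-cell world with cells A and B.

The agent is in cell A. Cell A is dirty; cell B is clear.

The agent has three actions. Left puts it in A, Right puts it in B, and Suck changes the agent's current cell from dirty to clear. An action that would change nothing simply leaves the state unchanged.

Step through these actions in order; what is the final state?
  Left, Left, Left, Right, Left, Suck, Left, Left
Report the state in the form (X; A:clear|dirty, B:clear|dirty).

step 1/8 (Left): (A; A:dirty, B:clear)
step 2/8 (Left): (A; A:dirty, B:clear)
step 3/8 (Left): (A; A:dirty, B:clear)
step 4/8 (Right): (B; A:dirty, B:clear)
step 5/8 (Left): (A; A:dirty, B:clear)
step 6/8 (Suck): (A; A:clear, B:clear)
step 7/8 (Left): (A; A:clear, B:clear)
step 8/8 (Left): (A; A:clear, B:clear)

(A; A:clear, B:clear)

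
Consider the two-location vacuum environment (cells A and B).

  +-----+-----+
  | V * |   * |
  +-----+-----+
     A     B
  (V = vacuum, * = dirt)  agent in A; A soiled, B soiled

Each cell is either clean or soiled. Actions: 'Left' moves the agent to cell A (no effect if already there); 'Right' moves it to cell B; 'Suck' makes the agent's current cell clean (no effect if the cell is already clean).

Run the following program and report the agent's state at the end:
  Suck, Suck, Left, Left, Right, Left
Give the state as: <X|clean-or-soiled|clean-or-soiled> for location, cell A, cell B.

Suck (#1): <A|clean|soiled>
Suck (#2): <A|clean|soiled>
Left (#3): <A|clean|soiled>
Left (#4): <A|clean|soiled>
Right (#5): <B|clean|soiled>
Left (#6): <A|clean|soiled>

<A|clean|soiled>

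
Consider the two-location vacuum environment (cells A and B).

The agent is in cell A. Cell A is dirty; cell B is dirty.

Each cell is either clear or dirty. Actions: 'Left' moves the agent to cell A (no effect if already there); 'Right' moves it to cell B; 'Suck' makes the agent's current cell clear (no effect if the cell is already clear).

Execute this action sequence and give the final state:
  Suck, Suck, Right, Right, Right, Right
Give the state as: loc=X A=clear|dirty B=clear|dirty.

loc=B A=clear B=dirty

Suck (#1): loc=A A=clear B=dirty
Suck (#2): loc=A A=clear B=dirty
Right (#3): loc=B A=clear B=dirty
Right (#4): loc=B A=clear B=dirty
Right (#5): loc=B A=clear B=dirty
Right (#6): loc=B A=clear B=dirty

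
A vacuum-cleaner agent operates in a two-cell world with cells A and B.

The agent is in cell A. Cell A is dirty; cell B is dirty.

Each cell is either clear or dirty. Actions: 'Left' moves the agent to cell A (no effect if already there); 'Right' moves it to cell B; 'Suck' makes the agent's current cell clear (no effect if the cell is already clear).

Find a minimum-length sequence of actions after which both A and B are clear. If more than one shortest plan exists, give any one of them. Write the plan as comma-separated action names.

Suck, Right, Suck

t=1 Suck ⇒ loc=A A=clear B=dirty
t=2 Right ⇒ loc=B A=clear B=dirty
t=3 Suck ⇒ loc=B A=clear B=clear
min 3: Suck A + move + Suck B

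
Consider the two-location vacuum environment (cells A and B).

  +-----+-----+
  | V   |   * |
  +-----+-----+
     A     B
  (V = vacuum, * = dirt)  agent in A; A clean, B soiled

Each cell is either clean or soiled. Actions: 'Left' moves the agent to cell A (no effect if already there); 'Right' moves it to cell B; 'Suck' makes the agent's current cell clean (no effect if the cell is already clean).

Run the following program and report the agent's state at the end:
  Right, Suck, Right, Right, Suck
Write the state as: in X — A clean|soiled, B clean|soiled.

t=1 Right ⇒ in B — A clean, B soiled
t=2 Suck ⇒ in B — A clean, B clean
t=3 Right ⇒ in B — A clean, B clean
t=4 Right ⇒ in B — A clean, B clean
t=5 Suck ⇒ in B — A clean, B clean

in B — A clean, B clean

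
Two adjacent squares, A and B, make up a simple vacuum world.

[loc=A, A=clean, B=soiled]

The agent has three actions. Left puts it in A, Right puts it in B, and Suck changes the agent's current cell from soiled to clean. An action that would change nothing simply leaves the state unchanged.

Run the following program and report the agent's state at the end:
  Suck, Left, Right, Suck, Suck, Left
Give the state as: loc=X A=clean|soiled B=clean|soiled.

loc=A A=clean B=clean

Suck (#1): loc=A A=clean B=soiled
Left (#2): loc=A A=clean B=soiled
Right (#3): loc=B A=clean B=soiled
Suck (#4): loc=B A=clean B=clean
Suck (#5): loc=B A=clean B=clean
Left (#6): loc=A A=clean B=clean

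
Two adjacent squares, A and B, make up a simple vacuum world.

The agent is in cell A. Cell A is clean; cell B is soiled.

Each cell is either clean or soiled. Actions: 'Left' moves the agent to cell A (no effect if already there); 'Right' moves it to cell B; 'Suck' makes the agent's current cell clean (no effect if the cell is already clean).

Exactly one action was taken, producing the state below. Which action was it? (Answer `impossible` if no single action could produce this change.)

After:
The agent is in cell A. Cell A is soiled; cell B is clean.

try  Left: in A — A clean, B soiled
try Right: in B — A clean, B soiled
try  Suck: in A — A clean, B soiled
no single action produces the after-state

impossible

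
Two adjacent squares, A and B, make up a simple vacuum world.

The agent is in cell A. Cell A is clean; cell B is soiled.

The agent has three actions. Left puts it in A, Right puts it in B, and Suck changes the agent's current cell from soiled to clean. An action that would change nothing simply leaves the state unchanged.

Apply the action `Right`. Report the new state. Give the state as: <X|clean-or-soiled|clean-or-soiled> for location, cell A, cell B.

start: <A|clean|soiled>
1) do Right; now <B|clean|soiled>

<B|clean|soiled>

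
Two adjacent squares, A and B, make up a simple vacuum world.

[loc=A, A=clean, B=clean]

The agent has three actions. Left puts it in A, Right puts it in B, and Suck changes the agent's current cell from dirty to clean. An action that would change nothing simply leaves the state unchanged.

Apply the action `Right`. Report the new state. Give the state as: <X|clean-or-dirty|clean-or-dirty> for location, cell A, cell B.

start: <A|clean|clean>
step 1/1 (Right): <B|clean|clean>

<B|clean|clean>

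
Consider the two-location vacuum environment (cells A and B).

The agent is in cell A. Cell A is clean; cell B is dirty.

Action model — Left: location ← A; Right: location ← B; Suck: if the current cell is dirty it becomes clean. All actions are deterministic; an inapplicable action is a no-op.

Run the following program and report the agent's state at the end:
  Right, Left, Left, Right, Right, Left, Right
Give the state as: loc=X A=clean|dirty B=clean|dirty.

loc=B A=clean B=dirty

[1] after Right: loc=B A=clean B=dirty
[2] after Left: loc=A A=clean B=dirty
[3] after Left: loc=A A=clean B=dirty
[4] after Right: loc=B A=clean B=dirty
[5] after Right: loc=B A=clean B=dirty
[6] after Left: loc=A A=clean B=dirty
[7] after Right: loc=B A=clean B=dirty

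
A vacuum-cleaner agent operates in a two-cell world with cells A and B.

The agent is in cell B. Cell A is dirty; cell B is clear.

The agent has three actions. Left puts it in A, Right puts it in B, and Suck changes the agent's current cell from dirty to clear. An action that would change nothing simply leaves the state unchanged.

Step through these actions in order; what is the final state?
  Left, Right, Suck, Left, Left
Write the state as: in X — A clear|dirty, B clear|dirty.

in A — A dirty, B clear

1) do Left; now in A — A dirty, B clear
2) do Right; now in B — A dirty, B clear
3) do Suck; now in B — A dirty, B clear
4) do Left; now in A — A dirty, B clear
5) do Left; now in A — A dirty, B clear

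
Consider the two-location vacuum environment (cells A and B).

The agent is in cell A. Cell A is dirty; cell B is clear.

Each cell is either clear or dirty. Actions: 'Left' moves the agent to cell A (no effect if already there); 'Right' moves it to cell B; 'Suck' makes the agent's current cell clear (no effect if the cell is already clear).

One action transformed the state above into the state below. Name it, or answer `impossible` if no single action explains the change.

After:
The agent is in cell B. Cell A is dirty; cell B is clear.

try  Left: <A|dirty|clear>
try Right: <B|dirty|clear>  ← match
try  Suck: <A|clear|clear>

Right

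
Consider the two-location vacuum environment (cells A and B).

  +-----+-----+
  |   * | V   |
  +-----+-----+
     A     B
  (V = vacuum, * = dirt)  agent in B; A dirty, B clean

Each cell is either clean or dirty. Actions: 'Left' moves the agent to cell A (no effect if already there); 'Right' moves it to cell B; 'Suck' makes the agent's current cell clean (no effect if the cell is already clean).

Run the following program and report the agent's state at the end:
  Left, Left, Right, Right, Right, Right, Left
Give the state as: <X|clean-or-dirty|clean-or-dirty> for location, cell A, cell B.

<A|dirty|clean>

step 1/7 (Left): <A|dirty|clean>
step 2/7 (Left): <A|dirty|clean>
step 3/7 (Right): <B|dirty|clean>
step 4/7 (Right): <B|dirty|clean>
step 5/7 (Right): <B|dirty|clean>
step 6/7 (Right): <B|dirty|clean>
step 7/7 (Left): <A|dirty|clean>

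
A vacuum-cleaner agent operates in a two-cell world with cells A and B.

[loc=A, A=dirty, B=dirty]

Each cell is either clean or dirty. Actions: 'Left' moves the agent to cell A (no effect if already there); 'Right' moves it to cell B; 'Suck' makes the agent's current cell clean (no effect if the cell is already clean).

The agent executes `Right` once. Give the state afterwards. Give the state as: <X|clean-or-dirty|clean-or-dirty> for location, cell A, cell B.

start: <A|dirty|dirty>
Right (#1): <B|dirty|dirty>

<B|dirty|dirty>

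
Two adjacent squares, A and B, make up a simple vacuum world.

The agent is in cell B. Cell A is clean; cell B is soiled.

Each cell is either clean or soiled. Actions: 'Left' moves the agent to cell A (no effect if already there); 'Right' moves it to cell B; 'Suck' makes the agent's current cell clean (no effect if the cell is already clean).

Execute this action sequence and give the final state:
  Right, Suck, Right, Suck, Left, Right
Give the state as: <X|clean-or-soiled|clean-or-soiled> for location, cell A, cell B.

1) do Right; now <B|clean|soiled>
2) do Suck; now <B|clean|clean>
3) do Right; now <B|clean|clean>
4) do Suck; now <B|clean|clean>
5) do Left; now <A|clean|clean>
6) do Right; now <B|clean|clean>

<B|clean|clean>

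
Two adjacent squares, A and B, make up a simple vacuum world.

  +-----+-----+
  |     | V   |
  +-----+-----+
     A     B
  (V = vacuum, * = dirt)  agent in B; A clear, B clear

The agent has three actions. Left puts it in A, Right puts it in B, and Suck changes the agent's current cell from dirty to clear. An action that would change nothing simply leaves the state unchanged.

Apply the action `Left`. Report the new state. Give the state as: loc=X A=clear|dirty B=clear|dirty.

start: loc=B A=clear B=clear
Left (#1): loc=A A=clear B=clear

loc=A A=clear B=clear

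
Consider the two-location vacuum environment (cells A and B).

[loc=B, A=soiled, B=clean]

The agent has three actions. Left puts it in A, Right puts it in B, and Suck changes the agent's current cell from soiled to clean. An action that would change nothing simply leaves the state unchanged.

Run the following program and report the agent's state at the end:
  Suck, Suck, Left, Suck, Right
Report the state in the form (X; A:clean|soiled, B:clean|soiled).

[1] after Suck: (B; A:soiled, B:clean)
[2] after Suck: (B; A:soiled, B:clean)
[3] after Left: (A; A:soiled, B:clean)
[4] after Suck: (A; A:clean, B:clean)
[5] after Right: (B; A:clean, B:clean)

(B; A:clean, B:clean)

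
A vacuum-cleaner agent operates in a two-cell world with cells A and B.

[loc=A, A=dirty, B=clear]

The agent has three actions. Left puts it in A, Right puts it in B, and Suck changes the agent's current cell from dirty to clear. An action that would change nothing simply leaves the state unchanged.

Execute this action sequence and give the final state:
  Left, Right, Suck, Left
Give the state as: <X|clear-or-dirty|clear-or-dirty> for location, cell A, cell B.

<A|dirty|clear>

Left (#1): <A|dirty|clear>
Right (#2): <B|dirty|clear>
Suck (#3): <B|dirty|clear>
Left (#4): <A|dirty|clear>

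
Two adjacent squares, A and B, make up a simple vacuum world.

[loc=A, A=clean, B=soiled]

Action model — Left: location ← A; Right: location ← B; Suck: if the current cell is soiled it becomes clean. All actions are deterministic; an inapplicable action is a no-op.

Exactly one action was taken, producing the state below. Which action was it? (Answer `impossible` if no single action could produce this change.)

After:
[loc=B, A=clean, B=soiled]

try  Left: loc=A A=clean B=soiled
try Right: loc=B A=clean B=soiled  ← match
try  Suck: loc=A A=clean B=soiled

Right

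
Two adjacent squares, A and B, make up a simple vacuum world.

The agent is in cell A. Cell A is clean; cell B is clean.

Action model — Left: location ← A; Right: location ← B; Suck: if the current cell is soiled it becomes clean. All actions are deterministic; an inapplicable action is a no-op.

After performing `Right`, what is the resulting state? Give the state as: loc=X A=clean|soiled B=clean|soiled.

start: loc=A A=clean B=clean
t=1 Right ⇒ loc=B A=clean B=clean

loc=B A=clean B=clean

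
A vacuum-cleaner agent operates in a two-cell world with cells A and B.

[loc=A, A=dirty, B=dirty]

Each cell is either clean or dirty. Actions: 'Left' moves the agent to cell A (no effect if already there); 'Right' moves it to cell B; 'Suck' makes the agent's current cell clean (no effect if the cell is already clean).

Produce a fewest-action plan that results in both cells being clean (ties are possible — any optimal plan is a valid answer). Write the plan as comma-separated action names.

Suck, Right, Suck

Suck (#1): <A|clean|dirty>
Right (#2): <B|clean|dirty>
Suck (#3): <B|clean|clean>
min 3: Suck A + move + Suck B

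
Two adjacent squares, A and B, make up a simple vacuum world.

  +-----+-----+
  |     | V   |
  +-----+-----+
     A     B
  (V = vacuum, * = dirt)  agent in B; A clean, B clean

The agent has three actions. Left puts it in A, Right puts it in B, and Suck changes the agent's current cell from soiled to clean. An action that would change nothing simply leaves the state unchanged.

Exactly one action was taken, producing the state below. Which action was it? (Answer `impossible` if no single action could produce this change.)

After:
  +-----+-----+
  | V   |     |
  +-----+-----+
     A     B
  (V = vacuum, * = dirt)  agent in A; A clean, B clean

Left

try  Left: in A — A clean, B clean  ← match
try Right: in B — A clean, B clean
try  Suck: in B — A clean, B clean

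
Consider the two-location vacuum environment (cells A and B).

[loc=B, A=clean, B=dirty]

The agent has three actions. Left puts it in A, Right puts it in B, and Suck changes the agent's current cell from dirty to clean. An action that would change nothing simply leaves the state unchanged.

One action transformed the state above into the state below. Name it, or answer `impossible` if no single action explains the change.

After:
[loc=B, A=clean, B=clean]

Suck

try  Left: in A — A clean, B dirty
try Right: in B — A clean, B dirty
try  Suck: in B — A clean, B clean  ← match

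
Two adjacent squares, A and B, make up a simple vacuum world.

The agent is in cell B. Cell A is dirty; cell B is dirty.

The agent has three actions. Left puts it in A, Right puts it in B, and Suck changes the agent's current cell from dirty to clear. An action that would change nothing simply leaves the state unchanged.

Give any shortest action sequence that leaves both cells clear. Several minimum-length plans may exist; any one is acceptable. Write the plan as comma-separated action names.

t=1 Suck ⇒ in B — A dirty, B clear
t=2 Left ⇒ in A — A dirty, B clear
t=3 Suck ⇒ in A — A clear, B clear
min 3: Suck B + move + Suck A

Suck, Left, Suck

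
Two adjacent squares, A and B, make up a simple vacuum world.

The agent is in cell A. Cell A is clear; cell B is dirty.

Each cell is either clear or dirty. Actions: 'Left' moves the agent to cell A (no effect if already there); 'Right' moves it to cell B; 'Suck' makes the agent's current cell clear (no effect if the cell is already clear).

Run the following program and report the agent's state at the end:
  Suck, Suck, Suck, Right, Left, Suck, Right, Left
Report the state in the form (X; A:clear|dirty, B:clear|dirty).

(A; A:clear, B:dirty)

[1] after Suck: (A; A:clear, B:dirty)
[2] after Suck: (A; A:clear, B:dirty)
[3] after Suck: (A; A:clear, B:dirty)
[4] after Right: (B; A:clear, B:dirty)
[5] after Left: (A; A:clear, B:dirty)
[6] after Suck: (A; A:clear, B:dirty)
[7] after Right: (B; A:clear, B:dirty)
[8] after Left: (A; A:clear, B:dirty)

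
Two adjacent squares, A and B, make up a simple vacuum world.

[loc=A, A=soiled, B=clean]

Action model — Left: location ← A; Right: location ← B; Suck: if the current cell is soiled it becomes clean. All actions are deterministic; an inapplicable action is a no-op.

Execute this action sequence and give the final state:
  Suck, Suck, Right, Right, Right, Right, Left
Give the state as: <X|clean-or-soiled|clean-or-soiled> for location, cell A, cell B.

<A|clean|clean>

1. Suck → <A|clean|clean>
2. Suck → <A|clean|clean>
3. Right → <B|clean|clean>
4. Right → <B|clean|clean>
5. Right → <B|clean|clean>
6. Right → <B|clean|clean>
7. Left → <A|clean|clean>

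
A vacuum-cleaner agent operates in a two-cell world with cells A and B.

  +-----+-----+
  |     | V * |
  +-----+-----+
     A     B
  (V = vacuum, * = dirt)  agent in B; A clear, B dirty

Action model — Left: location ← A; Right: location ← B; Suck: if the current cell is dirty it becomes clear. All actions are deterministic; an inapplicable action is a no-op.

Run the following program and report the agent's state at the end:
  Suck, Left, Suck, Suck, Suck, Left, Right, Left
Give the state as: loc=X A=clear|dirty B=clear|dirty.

loc=A A=clear B=clear

step 1/8 (Suck): loc=B A=clear B=clear
step 2/8 (Left): loc=A A=clear B=clear
step 3/8 (Suck): loc=A A=clear B=clear
step 4/8 (Suck): loc=A A=clear B=clear
step 5/8 (Suck): loc=A A=clear B=clear
step 6/8 (Left): loc=A A=clear B=clear
step 7/8 (Right): loc=B A=clear B=clear
step 8/8 (Left): loc=A A=clear B=clear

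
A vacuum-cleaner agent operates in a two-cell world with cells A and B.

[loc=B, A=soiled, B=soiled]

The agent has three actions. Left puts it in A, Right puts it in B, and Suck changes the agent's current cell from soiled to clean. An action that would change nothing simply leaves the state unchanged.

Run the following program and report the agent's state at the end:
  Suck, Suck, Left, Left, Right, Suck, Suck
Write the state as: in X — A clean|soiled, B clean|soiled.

in B — A soiled, B clean

1) do Suck; now in B — A soiled, B clean
2) do Suck; now in B — A soiled, B clean
3) do Left; now in A — A soiled, B clean
4) do Left; now in A — A soiled, B clean
5) do Right; now in B — A soiled, B clean
6) do Suck; now in B — A soiled, B clean
7) do Suck; now in B — A soiled, B clean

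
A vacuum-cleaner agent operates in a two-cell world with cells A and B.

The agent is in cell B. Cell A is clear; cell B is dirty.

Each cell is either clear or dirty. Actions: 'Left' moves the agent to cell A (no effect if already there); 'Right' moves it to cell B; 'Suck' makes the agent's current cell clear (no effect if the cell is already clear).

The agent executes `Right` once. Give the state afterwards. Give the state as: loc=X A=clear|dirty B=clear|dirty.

start: loc=B A=clear B=dirty
Right (#1): loc=B A=clear B=dirty

loc=B A=clear B=dirty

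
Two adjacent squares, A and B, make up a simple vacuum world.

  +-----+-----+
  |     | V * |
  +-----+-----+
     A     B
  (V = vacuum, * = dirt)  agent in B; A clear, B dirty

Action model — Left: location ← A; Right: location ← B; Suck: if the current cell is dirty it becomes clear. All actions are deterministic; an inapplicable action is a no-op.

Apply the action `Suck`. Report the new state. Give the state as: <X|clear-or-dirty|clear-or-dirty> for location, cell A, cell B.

start: <B|clear|dirty>
Suck (#1): <B|clear|clear>

<B|clear|clear>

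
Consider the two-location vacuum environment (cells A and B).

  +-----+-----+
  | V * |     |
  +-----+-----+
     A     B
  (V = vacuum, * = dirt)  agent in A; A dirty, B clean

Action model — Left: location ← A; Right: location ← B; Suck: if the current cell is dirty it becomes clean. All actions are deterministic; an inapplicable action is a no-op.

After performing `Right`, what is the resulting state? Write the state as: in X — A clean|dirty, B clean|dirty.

in B — A dirty, B clean

start: in A — A dirty, B clean
[1] after Right: in B — A dirty, B clean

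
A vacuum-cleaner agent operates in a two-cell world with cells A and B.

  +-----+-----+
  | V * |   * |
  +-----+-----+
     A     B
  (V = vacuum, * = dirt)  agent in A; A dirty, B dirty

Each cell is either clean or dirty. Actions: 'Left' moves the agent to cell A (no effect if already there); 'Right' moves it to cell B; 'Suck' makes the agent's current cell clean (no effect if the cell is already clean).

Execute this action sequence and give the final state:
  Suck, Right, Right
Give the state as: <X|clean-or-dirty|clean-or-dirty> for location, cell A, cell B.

<B|clean|dirty>

t=1 Suck ⇒ <A|clean|dirty>
t=2 Right ⇒ <B|clean|dirty>
t=3 Right ⇒ <B|clean|dirty>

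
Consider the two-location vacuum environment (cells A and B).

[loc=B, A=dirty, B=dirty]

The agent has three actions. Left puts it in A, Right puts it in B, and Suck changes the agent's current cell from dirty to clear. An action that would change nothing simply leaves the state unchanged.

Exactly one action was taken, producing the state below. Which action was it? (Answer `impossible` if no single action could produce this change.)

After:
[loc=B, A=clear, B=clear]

impossible

try  Left: in A — A dirty, B dirty
try Right: in B — A dirty, B dirty
try  Suck: in B — A dirty, B clear
no single action produces the after-state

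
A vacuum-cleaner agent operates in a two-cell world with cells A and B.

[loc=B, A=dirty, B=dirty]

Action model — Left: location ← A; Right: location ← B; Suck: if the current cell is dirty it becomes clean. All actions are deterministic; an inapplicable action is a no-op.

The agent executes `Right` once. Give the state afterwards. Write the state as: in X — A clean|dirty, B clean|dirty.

in B — A dirty, B dirty

start: in B — A dirty, B dirty
1. Right → in B — A dirty, B dirty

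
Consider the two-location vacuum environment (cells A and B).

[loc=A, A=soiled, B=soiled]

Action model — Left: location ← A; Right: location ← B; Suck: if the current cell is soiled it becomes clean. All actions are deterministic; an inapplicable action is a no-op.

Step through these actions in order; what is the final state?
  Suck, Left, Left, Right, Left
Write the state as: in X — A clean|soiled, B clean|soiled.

1) do Suck; now in A — A clean, B soiled
2) do Left; now in A — A clean, B soiled
3) do Left; now in A — A clean, B soiled
4) do Right; now in B — A clean, B soiled
5) do Left; now in A — A clean, B soiled

in A — A clean, B soiled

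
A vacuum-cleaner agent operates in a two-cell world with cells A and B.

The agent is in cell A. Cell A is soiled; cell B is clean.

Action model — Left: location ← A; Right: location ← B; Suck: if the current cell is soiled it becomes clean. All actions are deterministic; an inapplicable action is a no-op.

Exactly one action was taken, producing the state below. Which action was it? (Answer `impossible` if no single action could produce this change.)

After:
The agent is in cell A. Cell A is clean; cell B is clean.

Suck

try  Left: in A — A soiled, B clean
try Right: in B — A soiled, B clean
try  Suck: in A — A clean, B clean  ← match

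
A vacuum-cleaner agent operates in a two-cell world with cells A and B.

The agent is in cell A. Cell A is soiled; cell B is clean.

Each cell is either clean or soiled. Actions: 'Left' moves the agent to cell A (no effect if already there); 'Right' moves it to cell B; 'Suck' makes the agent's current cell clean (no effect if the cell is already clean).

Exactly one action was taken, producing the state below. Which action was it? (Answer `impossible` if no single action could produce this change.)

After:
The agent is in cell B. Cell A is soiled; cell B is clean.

Right

try  Left: in A — A soiled, B clean
try Right: in B — A soiled, B clean  ← match
try  Suck: in A — A clean, B clean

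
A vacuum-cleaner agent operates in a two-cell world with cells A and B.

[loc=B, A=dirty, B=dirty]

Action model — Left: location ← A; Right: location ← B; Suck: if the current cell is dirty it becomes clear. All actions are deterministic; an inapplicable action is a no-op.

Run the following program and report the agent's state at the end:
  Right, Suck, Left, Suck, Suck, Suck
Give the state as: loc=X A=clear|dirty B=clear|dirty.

loc=A A=clear B=clear

Right (#1): loc=B A=dirty B=dirty
Suck (#2): loc=B A=dirty B=clear
Left (#3): loc=A A=dirty B=clear
Suck (#4): loc=A A=clear B=clear
Suck (#5): loc=A A=clear B=clear
Suck (#6): loc=A A=clear B=clear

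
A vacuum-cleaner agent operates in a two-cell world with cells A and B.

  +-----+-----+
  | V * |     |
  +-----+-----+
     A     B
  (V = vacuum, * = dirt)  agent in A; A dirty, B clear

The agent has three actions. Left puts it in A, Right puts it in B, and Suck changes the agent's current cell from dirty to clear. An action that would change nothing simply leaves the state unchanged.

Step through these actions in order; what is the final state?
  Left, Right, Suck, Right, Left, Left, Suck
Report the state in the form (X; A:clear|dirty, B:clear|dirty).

Left (#1): (A; A:dirty, B:clear)
Right (#2): (B; A:dirty, B:clear)
Suck (#3): (B; A:dirty, B:clear)
Right (#4): (B; A:dirty, B:clear)
Left (#5): (A; A:dirty, B:clear)
Left (#6): (A; A:dirty, B:clear)
Suck (#7): (A; A:clear, B:clear)

(A; A:clear, B:clear)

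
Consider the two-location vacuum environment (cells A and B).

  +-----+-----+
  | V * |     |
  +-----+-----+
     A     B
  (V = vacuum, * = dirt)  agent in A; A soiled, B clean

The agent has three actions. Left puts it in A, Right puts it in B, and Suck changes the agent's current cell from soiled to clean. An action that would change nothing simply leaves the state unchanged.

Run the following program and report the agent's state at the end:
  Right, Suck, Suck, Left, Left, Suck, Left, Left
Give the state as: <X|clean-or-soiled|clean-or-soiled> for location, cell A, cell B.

[1] after Right: <B|soiled|clean>
[2] after Suck: <B|soiled|clean>
[3] after Suck: <B|soiled|clean>
[4] after Left: <A|soiled|clean>
[5] after Left: <A|soiled|clean>
[6] after Suck: <A|clean|clean>
[7] after Left: <A|clean|clean>
[8] after Left: <A|clean|clean>

<A|clean|clean>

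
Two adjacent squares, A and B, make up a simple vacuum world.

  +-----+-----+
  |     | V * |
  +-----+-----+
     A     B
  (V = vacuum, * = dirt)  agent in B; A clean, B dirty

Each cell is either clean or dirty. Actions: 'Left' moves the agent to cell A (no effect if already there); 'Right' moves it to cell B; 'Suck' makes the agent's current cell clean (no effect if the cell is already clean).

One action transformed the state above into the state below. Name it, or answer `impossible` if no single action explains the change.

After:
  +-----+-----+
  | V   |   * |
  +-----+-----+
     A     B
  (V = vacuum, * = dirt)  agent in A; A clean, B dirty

try  Left: in A — A clean, B dirty  ← match
try Right: in B — A clean, B dirty
try  Suck: in B — A clean, B clean

Left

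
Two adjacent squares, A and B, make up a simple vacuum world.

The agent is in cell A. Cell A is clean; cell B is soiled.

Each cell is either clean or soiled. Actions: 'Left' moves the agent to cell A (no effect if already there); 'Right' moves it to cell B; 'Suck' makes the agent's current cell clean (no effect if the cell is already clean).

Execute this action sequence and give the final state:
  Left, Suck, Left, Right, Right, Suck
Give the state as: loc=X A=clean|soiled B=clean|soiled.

[1] after Left: loc=A A=clean B=soiled
[2] after Suck: loc=A A=clean B=soiled
[3] after Left: loc=A A=clean B=soiled
[4] after Right: loc=B A=clean B=soiled
[5] after Right: loc=B A=clean B=soiled
[6] after Suck: loc=B A=clean B=clean

loc=B A=clean B=clean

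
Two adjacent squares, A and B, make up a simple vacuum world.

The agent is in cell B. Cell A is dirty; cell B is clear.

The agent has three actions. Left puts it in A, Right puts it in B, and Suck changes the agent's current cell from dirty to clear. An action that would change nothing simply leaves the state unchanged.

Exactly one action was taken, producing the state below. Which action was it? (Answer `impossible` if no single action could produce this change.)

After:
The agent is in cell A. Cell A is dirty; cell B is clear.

Left

try  Left: in A — A dirty, B clear  ← match
try Right: in B — A dirty, B clear
try  Suck: in B — A dirty, B clear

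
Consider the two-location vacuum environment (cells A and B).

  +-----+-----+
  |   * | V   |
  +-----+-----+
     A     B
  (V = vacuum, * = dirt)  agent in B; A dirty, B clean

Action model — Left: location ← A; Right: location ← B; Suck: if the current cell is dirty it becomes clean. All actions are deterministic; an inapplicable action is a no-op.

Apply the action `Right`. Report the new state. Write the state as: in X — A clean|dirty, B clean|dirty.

start: in B — A dirty, B clean
[1] after Right: in B — A dirty, B clean

in B — A dirty, B clean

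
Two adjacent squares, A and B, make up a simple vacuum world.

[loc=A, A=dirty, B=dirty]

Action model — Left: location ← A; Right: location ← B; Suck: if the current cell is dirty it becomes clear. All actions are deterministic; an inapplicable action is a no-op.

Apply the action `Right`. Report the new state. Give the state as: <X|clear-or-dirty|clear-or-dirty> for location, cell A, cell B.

start: <A|dirty|dirty>
step 1/1 (Right): <B|dirty|dirty>

<B|dirty|dirty>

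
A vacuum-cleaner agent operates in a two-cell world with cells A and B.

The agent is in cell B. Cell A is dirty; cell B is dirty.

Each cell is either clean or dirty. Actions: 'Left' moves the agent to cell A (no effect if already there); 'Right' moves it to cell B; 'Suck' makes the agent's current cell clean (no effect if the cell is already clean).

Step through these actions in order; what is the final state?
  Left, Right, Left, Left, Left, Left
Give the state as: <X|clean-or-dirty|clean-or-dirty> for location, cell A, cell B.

<A|dirty|dirty>

Left (#1): <A|dirty|dirty>
Right (#2): <B|dirty|dirty>
Left (#3): <A|dirty|dirty>
Left (#4): <A|dirty|dirty>
Left (#5): <A|dirty|dirty>
Left (#6): <A|dirty|dirty>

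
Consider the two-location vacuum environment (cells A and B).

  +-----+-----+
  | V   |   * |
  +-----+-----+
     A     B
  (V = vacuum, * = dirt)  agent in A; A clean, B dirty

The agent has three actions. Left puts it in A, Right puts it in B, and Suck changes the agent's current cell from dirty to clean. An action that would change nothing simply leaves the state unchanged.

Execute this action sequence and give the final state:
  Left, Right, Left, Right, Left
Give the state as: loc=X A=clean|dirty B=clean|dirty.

loc=A A=clean B=dirty

step 1/5 (Left): loc=A A=clean B=dirty
step 2/5 (Right): loc=B A=clean B=dirty
step 3/5 (Left): loc=A A=clean B=dirty
step 4/5 (Right): loc=B A=clean B=dirty
step 5/5 (Left): loc=A A=clean B=dirty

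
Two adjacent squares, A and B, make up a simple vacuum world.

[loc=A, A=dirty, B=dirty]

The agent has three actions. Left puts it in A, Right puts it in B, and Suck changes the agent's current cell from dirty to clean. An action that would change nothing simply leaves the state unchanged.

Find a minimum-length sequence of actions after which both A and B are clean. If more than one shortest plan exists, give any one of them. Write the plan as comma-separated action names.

t=1 Suck ⇒ in A — A clean, B dirty
t=2 Right ⇒ in B — A clean, B dirty
t=3 Suck ⇒ in B — A clean, B clean
min 3: Suck A + move + Suck B

Suck, Right, Suck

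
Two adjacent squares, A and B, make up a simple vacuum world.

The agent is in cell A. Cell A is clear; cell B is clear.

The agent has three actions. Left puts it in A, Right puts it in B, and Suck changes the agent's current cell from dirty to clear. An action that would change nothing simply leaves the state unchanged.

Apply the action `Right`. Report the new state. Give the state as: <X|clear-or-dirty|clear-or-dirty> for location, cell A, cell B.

<B|clear|clear>

start: <A|clear|clear>
1. Right → <B|clear|clear>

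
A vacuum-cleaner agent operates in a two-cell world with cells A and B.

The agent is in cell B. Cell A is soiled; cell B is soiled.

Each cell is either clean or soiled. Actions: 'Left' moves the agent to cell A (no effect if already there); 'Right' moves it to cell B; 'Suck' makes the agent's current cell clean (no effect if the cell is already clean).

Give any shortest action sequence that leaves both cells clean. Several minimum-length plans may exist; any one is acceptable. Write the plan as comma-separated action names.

Suck, Left, Suck

Suck (#1): (B; A:soiled, B:clean)
Left (#2): (A; A:soiled, B:clean)
Suck (#3): (A; A:clean, B:clean)
min 3: Suck B + move + Suck A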